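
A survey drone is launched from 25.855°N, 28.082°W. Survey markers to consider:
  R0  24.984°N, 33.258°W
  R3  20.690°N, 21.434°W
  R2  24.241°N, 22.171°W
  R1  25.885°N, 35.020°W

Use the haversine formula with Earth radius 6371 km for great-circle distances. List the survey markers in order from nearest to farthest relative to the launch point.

R0, R2, R1, R3

Distances from the launch point:
R0 24.984°N, 33.258°W: 528.7 km
R2 24.241°N, 22.171°W: 621.8 km
R1 25.885°N, 35.020°W: 694.1 km
R3 20.690°N, 21.434°W: 889.1 km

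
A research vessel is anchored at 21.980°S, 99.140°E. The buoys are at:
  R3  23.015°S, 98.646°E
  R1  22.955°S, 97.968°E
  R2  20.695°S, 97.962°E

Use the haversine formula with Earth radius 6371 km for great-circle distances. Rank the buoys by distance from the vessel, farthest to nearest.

Distance from the vessel at 21.980°S, 99.140°E to each:
R2 20.695°S, 97.962°E: 187.9 km
R1 22.955°S, 97.968°E: 162.0 km
R3 23.015°S, 98.646°E: 125.8 km

R2, R1, R3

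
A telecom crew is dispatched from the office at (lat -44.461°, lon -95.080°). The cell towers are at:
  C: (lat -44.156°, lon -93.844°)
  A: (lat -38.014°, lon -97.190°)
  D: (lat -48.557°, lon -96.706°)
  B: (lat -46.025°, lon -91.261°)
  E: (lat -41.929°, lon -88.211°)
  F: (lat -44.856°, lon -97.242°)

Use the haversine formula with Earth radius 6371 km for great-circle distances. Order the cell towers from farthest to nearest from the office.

A, E, D, B, F, C

Distances from the office:
A (lat -38.014°, lon -97.190°): 738.2 km
E (lat -41.929°, lon -88.211°): 623.7 km
D (lat -48.557°, lon -96.706°): 472.1 km
B (lat -46.025°, lon -91.261°): 345.8 km
F (lat -44.856°, lon -97.242°): 176.5 km
C (lat -44.156°, lon -93.844°): 104.0 km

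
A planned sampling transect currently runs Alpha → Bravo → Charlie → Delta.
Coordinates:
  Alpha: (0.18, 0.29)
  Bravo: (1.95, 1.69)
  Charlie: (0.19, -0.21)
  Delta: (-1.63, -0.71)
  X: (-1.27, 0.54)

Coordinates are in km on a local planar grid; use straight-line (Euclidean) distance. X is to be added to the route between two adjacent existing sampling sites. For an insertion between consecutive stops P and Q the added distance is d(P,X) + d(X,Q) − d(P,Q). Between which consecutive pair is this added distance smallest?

Added distance for inserting X between each consecutive pair:
Alpha–Bravo: 2.6 km
Bravo–Charlie: 2.5 km
Charlie–Delta: 1.1 km
Smallest added distance is 1.1 km, inserting between Charlie and Delta.

between Charlie and Delta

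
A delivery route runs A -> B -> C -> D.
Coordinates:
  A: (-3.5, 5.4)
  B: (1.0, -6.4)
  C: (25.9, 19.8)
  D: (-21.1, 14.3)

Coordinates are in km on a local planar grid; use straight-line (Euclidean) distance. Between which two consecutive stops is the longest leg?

Leg distances:
A→B: 12.6 km
B→C: 36.1 km
C→D: 47.3 km
The longest leg is C–D at 47.3 km.

C–D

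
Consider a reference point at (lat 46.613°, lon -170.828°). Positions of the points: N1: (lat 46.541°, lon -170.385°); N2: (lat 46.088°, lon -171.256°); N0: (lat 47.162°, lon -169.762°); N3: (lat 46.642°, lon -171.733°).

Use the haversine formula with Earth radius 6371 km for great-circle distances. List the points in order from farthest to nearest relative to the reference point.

Computing each great-circle distance from (lat 46.613°, lon -170.828°):
N0 (lat 47.162°, lon -169.762°): 101.4 km
N3 (lat 46.642°, lon -171.733°): 69.2 km
N2 (lat 46.088°, lon -171.256°): 67.0 km
N1 (lat 46.541°, lon -170.385°): 34.8 km

N0, N3, N2, N1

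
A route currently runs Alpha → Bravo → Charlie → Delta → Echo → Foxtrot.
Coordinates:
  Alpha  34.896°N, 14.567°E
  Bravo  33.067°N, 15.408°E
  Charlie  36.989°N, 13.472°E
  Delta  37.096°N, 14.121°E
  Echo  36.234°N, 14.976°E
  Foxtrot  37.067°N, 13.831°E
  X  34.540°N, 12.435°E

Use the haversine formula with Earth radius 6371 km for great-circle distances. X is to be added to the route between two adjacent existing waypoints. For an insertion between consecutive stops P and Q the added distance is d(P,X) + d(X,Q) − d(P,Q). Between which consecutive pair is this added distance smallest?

Added distance for inserting X between each consecutive pair:
Alpha–Bravo: 301.0 km
Bravo–Charlie: 137.4 km
Charlie–Delta: 551.4 km
Delta–Echo: 497.4 km
Echo–Foxtrot: 467.5 km
Smallest added distance is 137.4 km, inserting between Bravo and Charlie.

between Bravo and Charlie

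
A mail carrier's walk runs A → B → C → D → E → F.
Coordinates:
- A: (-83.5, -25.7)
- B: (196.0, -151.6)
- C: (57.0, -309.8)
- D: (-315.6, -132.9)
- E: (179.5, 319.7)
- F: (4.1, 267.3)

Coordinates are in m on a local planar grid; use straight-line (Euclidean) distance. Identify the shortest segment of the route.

E–F

Leg distances:
A→B: 306.5 m
B→C: 210.6 m
C→D: 412.5 m
D→E: 670.8 m
E→F: 183.1 m
The shortest leg is E–F at 183.1 m.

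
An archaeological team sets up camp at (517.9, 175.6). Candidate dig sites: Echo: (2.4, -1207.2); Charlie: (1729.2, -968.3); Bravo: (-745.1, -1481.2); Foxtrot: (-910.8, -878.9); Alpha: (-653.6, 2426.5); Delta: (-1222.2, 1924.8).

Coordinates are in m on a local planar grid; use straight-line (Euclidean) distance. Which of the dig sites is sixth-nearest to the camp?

Distance to each, sorted:
Echo: 1475.8 m
Charlie: 1666.1 m
Foxtrot: 1775.7 m
Bravo: 2083.3 m
Delta: 2467.3 m
Alpha: 2537.5 m
The sixth-nearest is Alpha at 2537.5 m.

Alpha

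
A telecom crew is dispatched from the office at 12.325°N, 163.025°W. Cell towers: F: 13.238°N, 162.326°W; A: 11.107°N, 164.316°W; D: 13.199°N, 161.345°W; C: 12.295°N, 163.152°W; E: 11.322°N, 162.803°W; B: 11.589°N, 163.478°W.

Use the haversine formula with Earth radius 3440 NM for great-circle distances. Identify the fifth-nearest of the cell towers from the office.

Distances from the office (12.325°N, 163.025°W):
C: 7.7 NM
B: 51.6 NM
E: 61.6 NM
F: 68.4 NM
A: 105.4 NM
D: 111.5 NM
The fifth-nearest is A at 105.4 NM.

A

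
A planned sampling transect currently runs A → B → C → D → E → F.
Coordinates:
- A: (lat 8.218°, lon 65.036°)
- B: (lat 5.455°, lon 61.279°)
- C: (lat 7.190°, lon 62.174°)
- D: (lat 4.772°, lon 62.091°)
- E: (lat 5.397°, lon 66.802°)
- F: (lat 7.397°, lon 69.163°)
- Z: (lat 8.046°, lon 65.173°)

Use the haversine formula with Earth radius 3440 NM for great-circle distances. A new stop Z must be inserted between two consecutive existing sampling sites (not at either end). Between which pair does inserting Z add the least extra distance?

between A and B

Added distance for inserting Z between each consecutive pair:
A–B: 13.9 NM
B–C: 348.1 NM
C–D: 309.6 NM
D–E: 171.3 NM
E–F: 241.8 NM
Smallest added distance is 13.9 NM, inserting between A and B.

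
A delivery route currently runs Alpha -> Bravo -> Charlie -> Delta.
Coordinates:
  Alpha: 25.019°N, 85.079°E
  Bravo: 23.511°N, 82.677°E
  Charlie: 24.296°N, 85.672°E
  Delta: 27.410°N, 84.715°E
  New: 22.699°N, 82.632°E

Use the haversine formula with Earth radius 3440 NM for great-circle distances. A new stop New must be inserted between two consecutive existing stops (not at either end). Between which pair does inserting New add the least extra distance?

Added distance for inserting New between each consecutive pair:
Alpha–Bravo: 82.7 NM
Bravo–Charlie: 70.7 NM
Charlie–Delta: 303.6 NM
Smallest added distance is 70.7 NM, inserting between Bravo and Charlie.

between Bravo and Charlie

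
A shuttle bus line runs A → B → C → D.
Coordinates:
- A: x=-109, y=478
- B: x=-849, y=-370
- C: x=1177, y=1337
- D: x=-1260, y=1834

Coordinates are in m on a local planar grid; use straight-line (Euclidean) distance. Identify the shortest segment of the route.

A–B

Leg distances:
A→B: 1125.5 m
B→C: 2649.2 m
C→D: 2487.2 m
The shortest leg is A–B at 1125.5 m.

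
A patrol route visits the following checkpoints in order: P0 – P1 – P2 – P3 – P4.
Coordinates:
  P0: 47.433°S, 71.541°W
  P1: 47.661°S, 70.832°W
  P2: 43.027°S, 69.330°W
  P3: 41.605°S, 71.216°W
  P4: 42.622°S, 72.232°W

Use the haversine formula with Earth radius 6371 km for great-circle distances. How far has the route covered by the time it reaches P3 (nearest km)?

809 km

Leg distances:
P0→P1: 58.9 km  (cumulative 58.9 km)
P1→P2: 528.4 km  (cumulative 587.4 km)
P2→P3: 221.5 km  (cumulative 808.9 km)
Cumulative distance at P3 ≈ 809 km.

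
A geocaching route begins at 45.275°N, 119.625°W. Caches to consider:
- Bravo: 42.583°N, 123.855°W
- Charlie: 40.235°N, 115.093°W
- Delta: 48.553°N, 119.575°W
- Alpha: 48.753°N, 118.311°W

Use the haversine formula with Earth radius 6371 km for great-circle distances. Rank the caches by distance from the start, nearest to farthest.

Delta, Alpha, Bravo, Charlie

Distances from the start:
Delta 48.553°N, 119.575°W: 364.5 km
Alpha 48.753°N, 118.311°W: 399.3 km
Bravo 42.583°N, 123.855°W: 451.9 km
Charlie 40.235°N, 115.093°W: 671.3 km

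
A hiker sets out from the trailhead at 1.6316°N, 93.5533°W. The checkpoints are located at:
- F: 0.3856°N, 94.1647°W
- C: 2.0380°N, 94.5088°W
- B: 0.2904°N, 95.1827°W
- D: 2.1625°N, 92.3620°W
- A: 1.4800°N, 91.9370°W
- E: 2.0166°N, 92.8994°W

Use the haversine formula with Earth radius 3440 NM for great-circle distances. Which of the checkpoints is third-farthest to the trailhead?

F

Distances from the trailhead (1.6316°N, 93.5533°W):
B: 126.7 NM
A: 97.4 NM
F: 83.3 NM
D: 78.3 NM
C: 62.3 NM
E: 45.5 NM
The third-farthest is F at 83.3 NM.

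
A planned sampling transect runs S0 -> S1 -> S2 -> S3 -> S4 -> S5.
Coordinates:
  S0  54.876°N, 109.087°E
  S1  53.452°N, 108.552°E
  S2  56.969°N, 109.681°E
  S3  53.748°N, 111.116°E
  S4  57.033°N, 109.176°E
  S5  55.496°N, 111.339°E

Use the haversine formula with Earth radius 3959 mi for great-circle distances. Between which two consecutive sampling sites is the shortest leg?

Leg distances:
S0→S1: 100.7 mi
S1→S2: 247.0 mi
S2→S3: 229.6 mi
S3→S4: 239.4 mi
S4→S5: 134.8 mi
The shortest leg is S0–S1 at 100.7 mi.

S0–S1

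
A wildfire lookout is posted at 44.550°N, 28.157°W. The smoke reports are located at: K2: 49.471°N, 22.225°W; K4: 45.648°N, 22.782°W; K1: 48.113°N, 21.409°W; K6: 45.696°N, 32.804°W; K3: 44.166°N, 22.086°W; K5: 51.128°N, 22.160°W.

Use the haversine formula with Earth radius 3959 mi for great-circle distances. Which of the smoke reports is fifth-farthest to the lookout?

Distances from the lookout (44.550°N, 28.157°W):
K5: 532.5 mi
K2: 439.9 mi
K1: 405.0 mi
K3: 301.0 mi
K4: 272.9 mi
K6: 240.0 mi
The fifth-farthest is K4 at 272.9 mi.

K4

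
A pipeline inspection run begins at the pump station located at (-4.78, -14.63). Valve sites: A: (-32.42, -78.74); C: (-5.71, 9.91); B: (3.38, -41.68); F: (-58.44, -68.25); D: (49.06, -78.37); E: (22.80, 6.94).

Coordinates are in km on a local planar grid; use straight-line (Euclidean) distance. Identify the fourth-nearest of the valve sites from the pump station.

Distances from the pump station ((-4.78, -14.63)):
C: 24.6 km
B: 28.3 km
E: 35.0 km
A: 69.8 km
F: 75.9 km
D: 83.4 km
The fourth-nearest is A at 69.8 km.

A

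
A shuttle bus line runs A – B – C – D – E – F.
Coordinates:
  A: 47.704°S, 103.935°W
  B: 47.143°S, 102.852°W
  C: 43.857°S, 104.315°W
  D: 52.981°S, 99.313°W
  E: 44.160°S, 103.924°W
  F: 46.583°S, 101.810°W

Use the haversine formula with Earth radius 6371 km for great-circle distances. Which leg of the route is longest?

C–D

Leg distances:
A→B: 102.6 km
B→C: 382.7 km
C→D: 1078.9 km
D→E: 1037.3 km
E→F: 316.0 km
The longest leg is C–D at 1078.9 km.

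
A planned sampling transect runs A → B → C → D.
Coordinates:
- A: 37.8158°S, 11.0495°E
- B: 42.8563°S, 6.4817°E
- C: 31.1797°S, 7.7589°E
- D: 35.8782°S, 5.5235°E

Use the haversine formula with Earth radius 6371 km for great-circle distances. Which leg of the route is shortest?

C–D

Leg distances:
A→B: 681.0 km
B→C: 1303.3 km
C→D: 562.0 km
The shortest leg is C–D at 562.0 km.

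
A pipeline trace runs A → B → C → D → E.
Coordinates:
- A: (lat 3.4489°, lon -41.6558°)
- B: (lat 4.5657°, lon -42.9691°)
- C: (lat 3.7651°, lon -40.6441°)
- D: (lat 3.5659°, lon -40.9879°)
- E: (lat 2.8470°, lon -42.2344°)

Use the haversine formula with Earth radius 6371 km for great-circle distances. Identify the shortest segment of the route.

Leg distances:
A→B: 191.4 km
B→C: 272.8 km
C→D: 44.1 km
D→E: 159.8 km
The shortest leg is C–D at 44.1 km.

C–D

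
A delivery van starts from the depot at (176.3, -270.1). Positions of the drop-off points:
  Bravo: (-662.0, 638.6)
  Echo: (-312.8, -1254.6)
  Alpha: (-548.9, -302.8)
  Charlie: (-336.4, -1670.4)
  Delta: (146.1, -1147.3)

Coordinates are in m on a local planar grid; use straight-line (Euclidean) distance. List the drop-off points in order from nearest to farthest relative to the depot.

Distances from the depot:
Alpha (-548.9, -302.8): 725.9 m
Delta (146.1, -1147.3): 877.7 m
Echo (-312.8, -1254.6): 1099.3 m
Bravo (-662.0, 638.6): 1236.3 m
Charlie (-336.4, -1670.4): 1491.2 m

Alpha, Delta, Echo, Bravo, Charlie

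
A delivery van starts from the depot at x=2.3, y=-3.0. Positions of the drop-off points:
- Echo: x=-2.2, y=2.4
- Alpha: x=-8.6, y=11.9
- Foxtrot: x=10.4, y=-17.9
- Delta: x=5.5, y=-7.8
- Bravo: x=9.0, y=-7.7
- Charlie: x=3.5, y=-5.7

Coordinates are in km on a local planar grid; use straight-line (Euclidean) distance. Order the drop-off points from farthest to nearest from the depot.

Distance from the depot at x=2.3, y=-3.0 to each:
Alpha x=-8.6, y=11.9: 18.5 km
Foxtrot x=10.4, y=-17.9: 17.0 km
Bravo x=9.0, y=-7.7: 8.2 km
Echo x=-2.2, y=2.4: 7.0 km
Delta x=5.5, y=-7.8: 5.8 km
Charlie x=3.5, y=-5.7: 3.0 km

Alpha, Foxtrot, Bravo, Echo, Delta, Charlie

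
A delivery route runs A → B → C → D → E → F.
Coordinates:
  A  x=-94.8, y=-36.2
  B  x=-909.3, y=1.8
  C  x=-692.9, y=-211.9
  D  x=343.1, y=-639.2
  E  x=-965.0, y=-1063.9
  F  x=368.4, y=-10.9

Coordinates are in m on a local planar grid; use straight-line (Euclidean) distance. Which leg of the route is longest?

Leg distances:
A→B: 815.4 m
B→C: 304.1 m
C→D: 1120.7 m
D→E: 1375.3 m
E→F: 1699.0 m
The longest leg is E–F at 1699.0 m.

E–F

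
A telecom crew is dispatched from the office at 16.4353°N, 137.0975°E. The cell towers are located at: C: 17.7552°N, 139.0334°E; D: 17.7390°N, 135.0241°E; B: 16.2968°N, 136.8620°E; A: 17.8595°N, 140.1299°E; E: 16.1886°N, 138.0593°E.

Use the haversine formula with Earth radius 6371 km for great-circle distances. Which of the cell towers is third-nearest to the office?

C

Distance to each, sorted:
B: 29.5 km
E: 106.2 km
C: 252.7 km
D: 263.8 km
A: 359.0 km
The third-nearest is C at 252.7 km.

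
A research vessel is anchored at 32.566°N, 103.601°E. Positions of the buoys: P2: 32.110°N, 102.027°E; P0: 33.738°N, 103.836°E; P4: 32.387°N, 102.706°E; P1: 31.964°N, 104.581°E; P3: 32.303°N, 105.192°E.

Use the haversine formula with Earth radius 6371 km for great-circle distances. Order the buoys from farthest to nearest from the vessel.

Distances from the vessel:
P2 32.110°N, 102.027°E: 156.3 km
P3 32.303°N, 105.192°E: 152.1 km
P0 33.738°N, 103.836°E: 132.1 km
P1 31.964°N, 104.581°E: 113.9 km
P4 32.387°N, 102.706°E: 86.3 km

P2, P3, P0, P1, P4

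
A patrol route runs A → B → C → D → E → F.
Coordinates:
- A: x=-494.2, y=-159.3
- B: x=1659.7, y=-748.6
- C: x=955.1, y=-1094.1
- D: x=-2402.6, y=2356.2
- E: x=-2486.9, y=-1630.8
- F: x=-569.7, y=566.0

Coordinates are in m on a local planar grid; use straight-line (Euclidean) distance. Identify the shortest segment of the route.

B–C

Leg distances:
A→B: 2233.1 m
B→C: 784.7 m
C→D: 4814.4 m
D→E: 3987.9 m
E→F: 2915.7 m
The shortest leg is B–C at 784.7 m.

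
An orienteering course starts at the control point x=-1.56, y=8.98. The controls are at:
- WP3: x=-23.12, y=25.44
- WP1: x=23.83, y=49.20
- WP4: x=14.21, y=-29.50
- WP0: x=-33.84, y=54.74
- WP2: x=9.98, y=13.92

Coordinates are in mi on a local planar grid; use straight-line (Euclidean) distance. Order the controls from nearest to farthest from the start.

WP2, WP3, WP4, WP1, WP0

Distances from the start:
WP2 x=9.98, y=13.92: 12.6 mi
WP3 x=-23.12, y=25.44: 27.1 mi
WP4 x=14.21, y=-29.50: 41.6 mi
WP1 x=23.83, y=49.20: 47.6 mi
WP0 x=-33.84, y=54.74: 56.0 mi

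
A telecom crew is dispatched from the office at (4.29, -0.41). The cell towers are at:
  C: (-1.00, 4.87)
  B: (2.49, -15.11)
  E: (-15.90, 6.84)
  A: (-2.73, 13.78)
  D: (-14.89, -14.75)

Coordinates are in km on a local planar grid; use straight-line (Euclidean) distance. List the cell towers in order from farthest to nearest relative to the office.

Distances from the office:
D (-14.89, -14.75): 23.9 km
E (-15.90, 6.84): 21.5 km
A (-2.73, 13.78): 15.8 km
B (2.49, -15.11): 14.8 km
C (-1.00, 4.87): 7.5 km

D, E, A, B, C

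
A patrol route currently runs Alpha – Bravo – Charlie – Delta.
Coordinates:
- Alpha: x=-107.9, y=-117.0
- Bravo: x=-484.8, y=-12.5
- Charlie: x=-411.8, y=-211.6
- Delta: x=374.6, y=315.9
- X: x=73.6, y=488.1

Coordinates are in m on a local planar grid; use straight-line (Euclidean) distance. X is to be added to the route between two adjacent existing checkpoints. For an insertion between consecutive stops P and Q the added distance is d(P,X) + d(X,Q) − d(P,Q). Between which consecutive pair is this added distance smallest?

Added distance for inserting X between each consecutive pair:
Alpha–Bravo: 990.6 m
Bravo–Charlie: 1389.5 m
Charlie–Delta: 251.4 m
Smallest added distance is 251.4 m, inserting between Charlie and Delta.

between Charlie and Delta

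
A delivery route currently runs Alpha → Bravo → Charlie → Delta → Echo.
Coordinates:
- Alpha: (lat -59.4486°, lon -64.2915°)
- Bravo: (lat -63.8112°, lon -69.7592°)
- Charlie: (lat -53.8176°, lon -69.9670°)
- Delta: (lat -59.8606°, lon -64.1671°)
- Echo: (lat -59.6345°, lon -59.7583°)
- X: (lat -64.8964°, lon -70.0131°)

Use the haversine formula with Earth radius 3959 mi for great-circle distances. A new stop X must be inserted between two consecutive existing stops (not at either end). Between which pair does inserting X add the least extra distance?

between Alpha and Bravo

Added distance for inserting X between each consecutive pair:
Alpha–Bravo: 143.6 mi
Bravo–Charlie: 150.3 mi
Charlie–Delta: 689.1 mi
Delta–Echo: 730.2 mi
Smallest added distance is 143.6 mi, inserting between Alpha and Bravo.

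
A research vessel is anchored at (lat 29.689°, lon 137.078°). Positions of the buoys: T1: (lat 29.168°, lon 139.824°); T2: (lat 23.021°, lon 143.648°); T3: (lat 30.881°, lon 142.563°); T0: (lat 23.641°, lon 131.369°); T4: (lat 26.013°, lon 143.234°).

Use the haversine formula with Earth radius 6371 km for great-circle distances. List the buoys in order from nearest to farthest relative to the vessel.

Distances from the vessel:
T1 (lat 29.168°, lon 139.824°): 272.2 km
T3 (lat 30.881°, lon 142.563°): 543.0 km
T4 (lat 26.013°, lon 143.234°): 730.1 km
T0 (lat 23.641°, lon 131.369°): 879.5 km
T2 (lat 23.021°, lon 143.648°): 988.6 km

T1, T3, T4, T0, T2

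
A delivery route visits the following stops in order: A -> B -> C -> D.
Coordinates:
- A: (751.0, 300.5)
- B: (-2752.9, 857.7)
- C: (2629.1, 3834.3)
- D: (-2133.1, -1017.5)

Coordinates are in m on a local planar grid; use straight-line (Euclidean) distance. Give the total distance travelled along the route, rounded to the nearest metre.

Leg distances:
A→B: 3547.9 m  (cumulative 3547.9 m)
B→C: 6150.3 m  (cumulative 9698.2 m)
C→D: 6798.4 m  (cumulative 16496.6 m)
Total route length ≈ 16497 m.

16497 m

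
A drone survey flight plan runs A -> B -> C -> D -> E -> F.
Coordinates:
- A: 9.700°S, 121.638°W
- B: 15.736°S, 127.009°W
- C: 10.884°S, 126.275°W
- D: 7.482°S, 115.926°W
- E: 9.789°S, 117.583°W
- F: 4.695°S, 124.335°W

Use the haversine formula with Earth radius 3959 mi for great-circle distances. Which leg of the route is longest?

Leg distances:
A→B: 552.1 mi
B→C: 338.9 mi
C→D: 743.9 mi
D→E: 195.5 mi
E→F: 581.3 mi
The longest leg is C–D at 743.9 mi.

C–D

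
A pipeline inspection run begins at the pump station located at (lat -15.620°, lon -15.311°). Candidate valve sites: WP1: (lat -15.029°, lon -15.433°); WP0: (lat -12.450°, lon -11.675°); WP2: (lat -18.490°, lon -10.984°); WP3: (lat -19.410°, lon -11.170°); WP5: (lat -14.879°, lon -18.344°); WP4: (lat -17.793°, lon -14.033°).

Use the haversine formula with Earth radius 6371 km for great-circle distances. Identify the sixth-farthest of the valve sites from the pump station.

Distance to each, sorted:
WP3: 608.5 km
WP2: 559.8 km
WP0: 527.3 km
WP5: 335.6 km
WP4: 277.3 km
WP1: 67.0 km
The sixth-farthest is WP1 at 67.0 km.

WP1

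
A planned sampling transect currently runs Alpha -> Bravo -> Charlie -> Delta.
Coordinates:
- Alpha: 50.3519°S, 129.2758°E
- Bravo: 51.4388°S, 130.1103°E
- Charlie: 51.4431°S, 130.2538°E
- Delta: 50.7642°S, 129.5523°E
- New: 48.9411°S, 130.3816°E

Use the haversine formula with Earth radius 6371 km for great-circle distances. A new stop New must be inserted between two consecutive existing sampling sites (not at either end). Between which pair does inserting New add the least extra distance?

Added distance for inserting New between each consecutive pair:
Alpha–Bravo: 320.0 km
Bravo–Charlie: 546.8 km
Charlie–Delta: 399.6 km
Smallest added distance is 320.0 km, inserting between Alpha and Bravo.

between Alpha and Bravo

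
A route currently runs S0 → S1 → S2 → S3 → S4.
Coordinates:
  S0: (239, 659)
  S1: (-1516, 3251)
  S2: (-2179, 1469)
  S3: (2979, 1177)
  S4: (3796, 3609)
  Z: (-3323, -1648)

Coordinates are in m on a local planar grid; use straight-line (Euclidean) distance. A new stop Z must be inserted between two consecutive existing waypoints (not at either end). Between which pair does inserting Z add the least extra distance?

between S2 and S3

Added distance for inserting Z between each consecutive pair:
S0–S1: 6335.2 m
S1–S2: 6640.6 m
S2–S3: 5060.3 m
S3–S4: 13190.3 m
Smallest added distance is 5060.3 m, inserting between S2 and S3.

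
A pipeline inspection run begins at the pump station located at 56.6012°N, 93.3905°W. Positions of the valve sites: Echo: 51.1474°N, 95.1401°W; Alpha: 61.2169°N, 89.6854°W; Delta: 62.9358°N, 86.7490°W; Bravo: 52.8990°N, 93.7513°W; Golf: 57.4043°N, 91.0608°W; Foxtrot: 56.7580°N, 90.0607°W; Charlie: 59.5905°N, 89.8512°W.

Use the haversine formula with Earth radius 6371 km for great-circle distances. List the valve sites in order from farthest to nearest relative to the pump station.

Delta, Echo, Alpha, Bravo, Charlie, Foxtrot, Golf

Distance from the pump station at 56.6012°N, 93.3905°W to each:
Delta 62.9358°N, 86.7490°W: 795.6 km
Echo 51.1474°N, 95.1401°W: 617.1 km
Alpha 61.2169°N, 89.6854°W: 555.4 km
Bravo 52.8990°N, 93.7513°W: 412.3 km
Charlie 59.5905°N, 89.8512°W: 392.0 km
Foxtrot 56.7580°N, 90.0607°W: 204.1 km
Golf 57.4043°N, 91.0608°W: 167.0 km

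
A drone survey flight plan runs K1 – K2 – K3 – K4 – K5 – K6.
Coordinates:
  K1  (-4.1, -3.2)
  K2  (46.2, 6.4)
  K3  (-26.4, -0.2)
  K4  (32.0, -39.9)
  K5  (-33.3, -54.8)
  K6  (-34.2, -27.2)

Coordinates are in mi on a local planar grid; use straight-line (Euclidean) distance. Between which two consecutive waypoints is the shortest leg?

Leg distances:
K1→K2: 51.2 mi
K2→K3: 72.9 mi
K3→K4: 70.6 mi
K4→K5: 67.0 mi
K5→K6: 27.6 mi
The shortest leg is K5–K6 at 27.6 mi.

K5–K6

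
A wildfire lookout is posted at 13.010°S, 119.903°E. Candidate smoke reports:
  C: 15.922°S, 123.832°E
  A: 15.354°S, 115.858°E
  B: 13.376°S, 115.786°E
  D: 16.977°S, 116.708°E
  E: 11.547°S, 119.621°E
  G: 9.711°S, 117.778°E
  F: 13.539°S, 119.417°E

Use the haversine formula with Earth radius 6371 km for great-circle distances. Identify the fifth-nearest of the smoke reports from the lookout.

Distances from the lookout (13.010°S, 119.903°E):
F: 78.9 km
E: 165.5 km
G: 433.8 km
B: 447.6 km
A: 508.0 km
C: 532.7 km
D: 558.8 km
The fifth-nearest is A at 508.0 km.

A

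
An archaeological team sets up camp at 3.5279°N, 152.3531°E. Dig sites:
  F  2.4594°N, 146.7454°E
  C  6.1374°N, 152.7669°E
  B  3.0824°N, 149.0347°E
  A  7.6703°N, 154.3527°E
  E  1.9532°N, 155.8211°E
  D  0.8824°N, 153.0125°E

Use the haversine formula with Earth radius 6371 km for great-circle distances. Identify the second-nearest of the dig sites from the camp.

Distances from the camp (3.5279°N, 152.3531°E):
C: 293.8 km
D: 303.2 km
B: 371.7 km
E: 423.1 km
A: 511.0 km
F: 633.9 km
The second-nearest is D at 303.2 km.

D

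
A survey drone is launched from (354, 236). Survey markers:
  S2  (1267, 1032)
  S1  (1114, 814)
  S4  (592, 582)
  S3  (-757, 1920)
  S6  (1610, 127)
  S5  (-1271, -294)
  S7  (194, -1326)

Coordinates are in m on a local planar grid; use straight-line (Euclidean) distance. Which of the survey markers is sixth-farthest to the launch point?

Distances from the launch point ((354, 236)):
S3: 2017.5 m
S5: 1709.2 m
S7: 1570.2 m
S6: 1260.7 m
S2: 1211.3 m
S1: 954.8 m
S4: 420.0 m
The sixth-farthest is S1 at 954.8 m.

S1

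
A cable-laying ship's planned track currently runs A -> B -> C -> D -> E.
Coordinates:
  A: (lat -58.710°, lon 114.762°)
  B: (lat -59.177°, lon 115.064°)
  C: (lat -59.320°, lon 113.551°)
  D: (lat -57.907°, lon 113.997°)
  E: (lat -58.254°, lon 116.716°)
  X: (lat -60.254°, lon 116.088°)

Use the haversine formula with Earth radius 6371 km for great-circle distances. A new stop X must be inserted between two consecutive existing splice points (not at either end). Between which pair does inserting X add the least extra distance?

between B and C

Added distance for inserting X between each consecutive pair:
A–B: 265.4 km
B–C: 221.2 km
C–D: 303.6 km
D–E: 347.8 km
Smallest added distance is 221.2 km, inserting between B and C.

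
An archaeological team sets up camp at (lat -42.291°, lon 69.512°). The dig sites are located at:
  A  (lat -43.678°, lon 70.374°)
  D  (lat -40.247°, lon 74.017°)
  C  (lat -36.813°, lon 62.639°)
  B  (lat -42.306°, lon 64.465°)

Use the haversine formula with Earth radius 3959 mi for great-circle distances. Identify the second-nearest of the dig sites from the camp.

Distance to each, sorted:
A: 105.3 mi
B: 257.9 mi
D: 273.2 mi
C: 526.3 mi
The second-nearest is B at 257.9 mi.

B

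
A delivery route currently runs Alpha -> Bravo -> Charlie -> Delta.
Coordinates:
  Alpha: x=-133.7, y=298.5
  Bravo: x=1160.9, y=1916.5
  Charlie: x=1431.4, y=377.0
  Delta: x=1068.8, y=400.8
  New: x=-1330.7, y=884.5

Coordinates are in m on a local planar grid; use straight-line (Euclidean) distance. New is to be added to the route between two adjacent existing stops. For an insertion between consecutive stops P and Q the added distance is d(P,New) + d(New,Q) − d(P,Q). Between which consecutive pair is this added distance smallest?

between Alpha and Bravo

Added distance for inserting New between each consecutive pair:
Alpha–Bravo: 1957.4 m
Bravo–Charlie: 3942.1 m
Charlie–Delta: 4892.7 m
Smallest added distance is 1957.4 m, inserting between Alpha and Bravo.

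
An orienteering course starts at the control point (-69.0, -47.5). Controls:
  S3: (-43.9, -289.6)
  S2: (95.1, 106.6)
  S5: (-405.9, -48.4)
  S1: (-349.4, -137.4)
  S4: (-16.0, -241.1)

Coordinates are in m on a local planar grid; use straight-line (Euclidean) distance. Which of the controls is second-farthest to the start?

Distances from the start ((-69.0, -47.5)):
S5: 336.9 m
S1: 294.5 m
S3: 243.4 m
S2: 225.1 m
S4: 200.7 m
The second-farthest is S1 at 294.5 m.

S1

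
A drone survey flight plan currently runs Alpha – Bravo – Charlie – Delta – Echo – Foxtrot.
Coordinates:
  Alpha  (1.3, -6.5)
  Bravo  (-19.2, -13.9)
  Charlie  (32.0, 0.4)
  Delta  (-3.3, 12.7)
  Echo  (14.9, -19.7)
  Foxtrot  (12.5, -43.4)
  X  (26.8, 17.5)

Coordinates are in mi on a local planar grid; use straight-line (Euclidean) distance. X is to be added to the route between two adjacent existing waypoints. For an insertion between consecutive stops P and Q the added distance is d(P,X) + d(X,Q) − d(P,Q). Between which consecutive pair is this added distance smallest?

between Charlie and Delta

Added distance for inserting X between each consecutive pair:
Alpha–Bravo: 68.9 mi
Bravo–Charlie: 20.4 mi
Charlie–Delta: 11.0 mi
Delta–Echo: 32.4 mi
Echo–Foxtrot: 77.8 mi
Smallest added distance is 11.0 mi, inserting between Charlie and Delta.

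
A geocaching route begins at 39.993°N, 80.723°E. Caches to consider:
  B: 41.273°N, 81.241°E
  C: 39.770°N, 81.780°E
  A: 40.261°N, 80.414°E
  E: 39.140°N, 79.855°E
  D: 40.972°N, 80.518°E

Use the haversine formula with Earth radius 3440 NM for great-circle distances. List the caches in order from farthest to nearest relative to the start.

B, E, D, C, A

Distances from the start:
B 41.273°N, 81.241°E: 80.4 NM
E 39.140°N, 79.855°E: 65.1 NM
D 40.972°N, 80.518°E: 59.5 NM
C 39.770°N, 81.780°E: 50.5 NM
A 40.261°N, 80.414°E: 21.5 NM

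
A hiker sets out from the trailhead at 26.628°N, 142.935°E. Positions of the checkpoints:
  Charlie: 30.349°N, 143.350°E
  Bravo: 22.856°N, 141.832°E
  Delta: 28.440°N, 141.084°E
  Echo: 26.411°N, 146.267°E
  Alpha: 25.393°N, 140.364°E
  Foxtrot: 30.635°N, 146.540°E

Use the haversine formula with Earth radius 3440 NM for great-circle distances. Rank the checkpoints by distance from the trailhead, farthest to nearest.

Distances from the trailhead:
Foxtrot 30.635°N, 146.540°E: 306.5 NM
Bravo 22.856°N, 141.832°E: 234.3 NM
Charlie 30.349°N, 143.350°E: 224.5 NM
Echo 26.411°N, 146.267°E: 179.5 NM
Alpha 25.393°N, 140.364°E: 157.3 NM
Delta 28.440°N, 141.084°E: 146.8 NM

Foxtrot, Bravo, Charlie, Echo, Alpha, Delta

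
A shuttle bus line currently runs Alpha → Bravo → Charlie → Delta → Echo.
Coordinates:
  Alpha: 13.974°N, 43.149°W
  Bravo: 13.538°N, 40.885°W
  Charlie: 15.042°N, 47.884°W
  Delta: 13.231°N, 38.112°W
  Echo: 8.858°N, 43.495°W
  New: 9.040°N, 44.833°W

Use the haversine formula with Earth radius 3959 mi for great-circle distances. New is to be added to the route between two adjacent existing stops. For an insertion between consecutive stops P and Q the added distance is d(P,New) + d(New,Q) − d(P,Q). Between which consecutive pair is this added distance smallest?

Added distance for inserting New between each consecutive pair:
Alpha–Bravo: 614.6 mi
Bravo–Charlie: 393.1 mi
Charlie–Delta: 336.3 mi
Delta–Echo: 158.2 mi
Smallest added distance is 158.2 mi, inserting between Delta and Echo.

between Delta and Echo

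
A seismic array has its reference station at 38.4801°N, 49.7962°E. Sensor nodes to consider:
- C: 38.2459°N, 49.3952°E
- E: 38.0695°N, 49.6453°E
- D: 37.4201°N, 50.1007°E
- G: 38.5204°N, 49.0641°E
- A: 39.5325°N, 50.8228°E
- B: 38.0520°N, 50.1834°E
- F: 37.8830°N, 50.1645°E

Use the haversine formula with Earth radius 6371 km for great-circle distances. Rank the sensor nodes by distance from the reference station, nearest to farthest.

C, E, B, G, F, D, A

Computing each great-circle distance from 38.4801°N, 49.7962°E:
C 38.2459°N, 49.3952°E: 43.6 km
E 38.0695°N, 49.6453°E: 47.5 km
B 38.0520°N, 50.1834°E: 58.4 km
G 38.5204°N, 49.0641°E: 63.9 km
F 37.8830°N, 50.1645°E: 73.8 km
D 37.4201°N, 50.1007°E: 120.9 km
A 39.5325°N, 50.8228°E: 146.8 km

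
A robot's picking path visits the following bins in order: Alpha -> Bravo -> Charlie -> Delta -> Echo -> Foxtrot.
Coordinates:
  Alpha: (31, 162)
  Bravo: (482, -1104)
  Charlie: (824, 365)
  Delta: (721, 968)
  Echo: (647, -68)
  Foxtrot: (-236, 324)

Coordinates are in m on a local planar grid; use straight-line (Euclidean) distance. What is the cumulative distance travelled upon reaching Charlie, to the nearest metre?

Leg distances:
Alpha→Bravo: 1343.9 m  (cumulative 1343.9 m)
Bravo→Charlie: 1508.3 m  (cumulative 2852.2 m)
Cumulative distance at Charlie ≈ 2852 m.

2852 m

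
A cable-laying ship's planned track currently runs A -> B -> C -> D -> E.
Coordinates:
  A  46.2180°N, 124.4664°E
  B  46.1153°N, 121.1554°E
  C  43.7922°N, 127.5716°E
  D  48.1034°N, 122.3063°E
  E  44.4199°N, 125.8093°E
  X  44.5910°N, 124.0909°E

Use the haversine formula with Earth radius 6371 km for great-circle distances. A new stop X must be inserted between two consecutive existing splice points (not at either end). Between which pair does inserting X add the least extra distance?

between B and C

Added distance for inserting X between each consecutive pair:
A–B: 213.2 km
B–C: 9.6 km
C–D: 76.6 km
D–E: 61.4 km
Smallest added distance is 9.6 km, inserting between B and C.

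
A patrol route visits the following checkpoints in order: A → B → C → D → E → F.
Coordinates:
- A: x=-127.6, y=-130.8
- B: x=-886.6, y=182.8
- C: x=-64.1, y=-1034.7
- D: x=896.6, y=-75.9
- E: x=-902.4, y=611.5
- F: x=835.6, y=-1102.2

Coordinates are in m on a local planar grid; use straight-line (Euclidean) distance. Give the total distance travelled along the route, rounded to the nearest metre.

Leg distances:
A→B: 821.2 m  (cumulative 821.2 m)
B→C: 1469.3 m  (cumulative 2290.5 m)
C→D: 1357.3 m  (cumulative 3647.8 m)
D→E: 1925.9 m  (cumulative 5573.7 m)
E→F: 2440.8 m  (cumulative 8014.5 m)
Total route length ≈ 8014 m.

8014 m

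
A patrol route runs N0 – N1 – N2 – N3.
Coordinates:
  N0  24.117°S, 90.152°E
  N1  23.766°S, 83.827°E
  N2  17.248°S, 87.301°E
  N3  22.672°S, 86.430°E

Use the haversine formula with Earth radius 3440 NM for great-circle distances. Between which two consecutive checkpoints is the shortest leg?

N2–N3

Leg distances:
N0→N1: 347.7 NM
N1→N2: 437.3 NM
N2→N3: 329.3 NM
The shortest leg is N2–N3 at 329.3 NM.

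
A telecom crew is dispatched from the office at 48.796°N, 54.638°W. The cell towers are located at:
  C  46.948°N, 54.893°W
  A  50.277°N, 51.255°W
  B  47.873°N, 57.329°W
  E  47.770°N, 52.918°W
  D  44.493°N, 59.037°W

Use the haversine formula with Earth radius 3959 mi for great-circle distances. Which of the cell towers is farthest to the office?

D

Distance to each, sorted:
D: 363.1 mi
A: 183.0 mi
B: 139.1 mi
C: 128.2 mi
E: 106.2 mi
The farthest is D at 363.1 mi.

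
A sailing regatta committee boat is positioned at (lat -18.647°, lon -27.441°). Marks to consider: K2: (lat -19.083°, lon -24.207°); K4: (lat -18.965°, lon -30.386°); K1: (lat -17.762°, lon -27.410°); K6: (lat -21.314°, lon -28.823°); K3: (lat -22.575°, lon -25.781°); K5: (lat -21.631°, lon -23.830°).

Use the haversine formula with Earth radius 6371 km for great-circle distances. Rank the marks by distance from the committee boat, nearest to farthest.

Computing each great-circle distance from (lat -18.647°, lon -27.441°):
K1 (lat -17.762°, lon -27.410°): 98.5 km
K4 (lat -18.965°, lon -30.386°): 312.0 km
K6 (lat -21.314°, lon -28.823°): 329.8 km
K2 (lat -19.083°, lon -24.207°): 343.7 km
K3 (lat -22.575°, lon -25.781°): 469.7 km
K5 (lat -21.631°, lon -23.830°): 502.2 km

K1, K4, K6, K2, K3, K5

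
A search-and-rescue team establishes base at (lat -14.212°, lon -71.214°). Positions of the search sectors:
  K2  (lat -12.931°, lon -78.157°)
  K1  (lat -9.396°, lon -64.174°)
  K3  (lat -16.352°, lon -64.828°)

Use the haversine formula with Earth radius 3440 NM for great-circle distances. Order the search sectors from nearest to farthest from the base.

K3, K2, K1

Distances from the base:
K3 (lat -16.352°, lon -64.828°): 391.5 NM
K2 (lat -12.931°, lon -78.157°): 412.4 NM
K1 (lat -9.396°, lon -64.174°): 504.6 NM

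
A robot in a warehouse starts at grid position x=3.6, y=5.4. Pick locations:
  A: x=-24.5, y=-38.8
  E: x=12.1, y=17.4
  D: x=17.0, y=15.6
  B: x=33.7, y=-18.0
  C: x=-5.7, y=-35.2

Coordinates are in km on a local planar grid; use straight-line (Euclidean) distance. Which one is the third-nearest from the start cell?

B

Distances from the start cell (x=3.6, y=5.4):
E: 14.7 km
D: 16.8 km
B: 38.1 km
C: 41.7 km
A: 52.4 km
The third-nearest is B at 38.1 km.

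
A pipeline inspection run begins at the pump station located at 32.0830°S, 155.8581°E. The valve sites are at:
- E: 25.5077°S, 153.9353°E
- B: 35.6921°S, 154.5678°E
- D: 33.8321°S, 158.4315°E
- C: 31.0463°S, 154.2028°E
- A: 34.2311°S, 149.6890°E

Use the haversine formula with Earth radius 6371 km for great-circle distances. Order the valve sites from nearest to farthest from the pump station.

Computing each great-circle distance from 32.0830°S, 155.8581°E:
C 31.0463°S, 154.2028°E: 194.6 km
D 33.8321°S, 158.4315°E: 309.0 km
B 35.6921°S, 154.5678°E: 418.6 km
A 34.2311°S, 149.6890°E: 621.8 km
E 25.5077°S, 153.9353°E: 754.7 km

C, D, B, A, E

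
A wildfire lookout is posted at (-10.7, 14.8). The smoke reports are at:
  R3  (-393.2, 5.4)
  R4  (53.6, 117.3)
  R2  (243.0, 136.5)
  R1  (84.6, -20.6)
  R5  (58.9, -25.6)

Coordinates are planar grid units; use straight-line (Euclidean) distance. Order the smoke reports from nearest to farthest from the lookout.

Distance from the lookout at (-10.7, 14.8) to each:
R5 (58.9, -25.6): 80.5
R1 (84.6, -20.6): 101.7
R4 (53.6, 117.3): 121.0
R2 (243.0, 136.5): 281.4
R3 (-393.2, 5.4): 382.6

R5, R1, R4, R2, R3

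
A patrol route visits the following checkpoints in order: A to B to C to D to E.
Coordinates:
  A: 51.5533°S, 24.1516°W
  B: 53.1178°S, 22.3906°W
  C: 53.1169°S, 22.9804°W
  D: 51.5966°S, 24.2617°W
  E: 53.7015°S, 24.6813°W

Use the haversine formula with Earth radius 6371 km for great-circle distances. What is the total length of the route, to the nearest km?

Leg distances:
A→B: 211.1 km  (cumulative 211.1 km)
B→C: 39.4 km  (cumulative 250.5 km)
C→D: 190.1 km  (cumulative 440.6 km)
D→E: 235.8 km  (cumulative 676.4 km)
Total route length ≈ 676 km.

676 km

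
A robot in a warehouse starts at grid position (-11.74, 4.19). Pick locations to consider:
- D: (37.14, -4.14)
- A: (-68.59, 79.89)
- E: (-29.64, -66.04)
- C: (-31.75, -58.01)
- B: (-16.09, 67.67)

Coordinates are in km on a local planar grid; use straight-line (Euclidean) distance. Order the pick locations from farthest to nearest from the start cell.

A, E, C, B, D

Distances from the start cell:
A (-68.59, 79.89): 94.7 km
E (-29.64, -66.04): 72.5 km
C (-31.75, -58.01): 65.3 km
B (-16.09, 67.67): 63.6 km
D (37.14, -4.14): 49.6 km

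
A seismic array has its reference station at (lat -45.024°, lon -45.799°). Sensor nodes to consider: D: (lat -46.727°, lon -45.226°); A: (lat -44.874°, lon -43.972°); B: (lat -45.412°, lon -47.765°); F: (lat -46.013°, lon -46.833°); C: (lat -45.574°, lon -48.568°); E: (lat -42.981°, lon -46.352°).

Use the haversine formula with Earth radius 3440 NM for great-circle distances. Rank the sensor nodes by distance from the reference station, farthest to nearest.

E, C, D, B, A, F

Distances from the reference station:
E (lat -42.981°, lon -46.352°): 125.0 NM
C (lat -45.574°, lon -48.568°): 121.5 NM
D (lat -46.727°, lon -45.226°): 105.0 NM
B (lat -45.412°, lon -47.765°): 86.3 NM
A (lat -44.874°, lon -43.972°): 78.2 NM
F (lat -46.013°, lon -46.833°): 73.6 NM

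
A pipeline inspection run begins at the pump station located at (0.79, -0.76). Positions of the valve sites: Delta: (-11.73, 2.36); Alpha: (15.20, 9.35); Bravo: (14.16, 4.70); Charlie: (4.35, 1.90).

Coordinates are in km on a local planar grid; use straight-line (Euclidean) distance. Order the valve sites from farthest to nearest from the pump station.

Computing each straight-line distance from (0.79, -0.76):
Alpha (15.20, 9.35): 17.6 km
Bravo (14.16, 4.70): 14.4 km
Delta (-11.73, 2.36): 12.9 km
Charlie (4.35, 1.90): 4.4 km

Alpha, Bravo, Delta, Charlie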